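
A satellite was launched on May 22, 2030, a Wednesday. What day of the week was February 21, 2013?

Count forward from the earlier date (February 21, 2013) to the later (May 22, 2030):
Day-of-year of February 21, 2013: 52.
Day-of-year of May 22, 2030: 142.
2013 has 365 days, so 365 − 52 = 313 days remain in 2013.
Full years 2014–2029: 12 common + 4 leap = 12×365 + 4×366 = 5844 days.
Total: 313 + 5844 + 142 = 6299 days.
6299 mod 7 = 6, so 6 days before Wednesday is Thursday.

Thursday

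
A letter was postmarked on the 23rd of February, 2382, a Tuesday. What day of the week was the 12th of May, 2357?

Sunday

Count forward from the earlier date (May 12, 2357) to the later (February 23, 2382):
Day-of-year of May 12, 2357: 132.
Day-of-year of February 23, 2382: 54.
2357 has 365 days, so 365 − 132 = 233 days remain in 2357.
Full years 2358–2381: 18 common + 6 leap = 18×365 + 6×366 = 8766 days.
Total: 233 + 8766 + 54 = 9053 days.
9053 mod 7 = 2, so 2 days before Tuesday is Sunday.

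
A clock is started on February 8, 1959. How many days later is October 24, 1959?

February 1959: 28 − 8 = 20 days remain (1959 is not a leap year, so February has 28 days).
Then March (31), April (30), May (31), June (30), July (31), August (31), September (30): 31 + 30 + 31 + 30 + 31 + 31 + 30 = 214 days.
October 1–24, 1959: 24 days.
Total: 20 + 214 + 24 = 258 days.

258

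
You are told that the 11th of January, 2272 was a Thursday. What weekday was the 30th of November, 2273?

January 2272: 31 − 11 = 20 days remain.
Then 21 full months totalling 639 days.
November 1–30, 2273: 30 days.
Total: 20 + 639 + 30 = 689 days.
689 mod 7 = 3, so 3 days after Thursday is Sunday.

Sunday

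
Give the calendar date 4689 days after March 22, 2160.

January 22, 2173

Count 4689 days after March 22, 2160:
Day-of-year of March 22, 2160: 82.
Day-of-year of January 22, 2173: 22.
2160 has 366 days, so 366 − 82 = 284 days remain in 2160.
Full years 2161–2172: 9 common + 3 leap = 9×365 + 3×366 = 4383 days.
Total: 284 + 4383 + 22 = 4689 days.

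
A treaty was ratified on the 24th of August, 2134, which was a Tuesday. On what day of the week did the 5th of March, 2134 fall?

Count forward from the earlier date (March 5, 2134) to the later (August 24, 2134):
March 2134: 31 − 5 = 26 days remain.
Then April (30), May (31), June (30), July (31): 30 + 31 + 30 + 31 = 122 days.
August 1–24, 2134: 24 days.
Total: 26 + 122 + 24 = 172 days.
172 mod 7 = 4, so 4 days before Tuesday is Friday.

Friday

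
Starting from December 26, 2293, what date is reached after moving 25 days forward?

January 20, 2294

Count 25 days after December 26, 2293:
December 2293: 31 − 26 = 5 days remain.
January 1–20, 2294: 20 days.
Residual: 25 days.
Total: 25 days.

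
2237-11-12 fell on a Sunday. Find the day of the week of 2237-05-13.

Saturday

Count forward from the earlier date (May 13, 2237) to the later (November 12, 2237):
May 2237: 31 − 13 = 18 days remain.
Then June (30), July (31), August (31), September (30), October (31): 30 + 31 + 31 + 30 + 31 = 153 days.
November 1–12, 2237: 12 days.
Total: 18 + 153 + 12 = 183 days.
183 mod 7 = 1, so 1 day before Sunday is Saturday.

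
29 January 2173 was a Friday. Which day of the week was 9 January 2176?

Tuesday

Day-of-year of January 29, 2173: 29.
Day-of-year of January 9, 2176: 9.
2173 has 365 days, so 365 − 29 = 336 days remain in 2173.
Full years: 2174: 365; 2175: 365. Sum = 730.
Total: 336 + 730 + 9 = 1075 days.
1075 mod 7 = 4, so 4 days after Friday is Tuesday.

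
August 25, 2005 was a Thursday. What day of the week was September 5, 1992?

Count forward from the earlier date (September 5, 1992) to the later (August 25, 2005):
From September 5, 1992 to September 5, 2004: 12 years, of which 3 contain a Feb 29 — 9×365 + 3×366 = 4383 days.
(2000 is a leap year (divisible by 400).)
September 2004: 30 − 5 = 25 days remain.
Then 10 full months totalling 304 days.
August 1–25, 2005: 25 days.
Residual: 354 days.
Total: 4737 days.
4737 mod 7 = 5, so 5 days before Thursday is Saturday.

Saturday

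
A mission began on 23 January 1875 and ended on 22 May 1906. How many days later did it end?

From January 23, 1875 to January 23, 1906: 31 years, of which 7 contain a Feb 29 — 24×365 + 7×366 = 11322 days.
(1900 is not a leap year (divisible by 100 but not 400).)
January 1906: 31 − 23 = 8 days remain.
Then February 1906 (28), March (31), April (30): 28 + 31 + 30 = 89 days.
May 1–22, 1906: 22 days.
Residual: 119 days.
Total: 11441 days.

11441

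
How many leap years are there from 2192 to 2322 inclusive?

31

Years divisible by 4: 2192, 2196, …, 2320 — 33 in all.
Of these, 2200, 2300 are divisible by 100 but not 400, so not leap.
Leap years: 33 − 2 = 31.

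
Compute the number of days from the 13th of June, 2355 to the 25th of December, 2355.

195

June 2355: 30 − 13 = 17 days remain.
Then July (31), August (31), September (30), October (31), November (30): 31 + 31 + 30 + 31 + 30 = 153 days.
December 1–25, 2355: 25 days.
Total: 17 + 153 + 25 = 195 days.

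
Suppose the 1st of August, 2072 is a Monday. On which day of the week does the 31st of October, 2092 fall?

From August 1, 2072 to August 1, 2092: 20 years, of which 5 contain a Feb 29 — 15×365 + 5×366 = 7305 days.
August 2092: 31 − 1 = 30 days remain.
Then September (30): 30 days.
October 1–31, 2092: 31 days.
Residual: 91 days.
Total: 7396 days.
7396 mod 7 = 4, so 4 days after Monday is Friday.

Friday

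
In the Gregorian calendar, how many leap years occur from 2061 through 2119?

Years divisible by 4: 2064, 2068, …, 2116 — 14 in all.
Of these, 2100 is divisible by 100 but not 400, so not leap.
Leap years: 14 − 1 = 13.

13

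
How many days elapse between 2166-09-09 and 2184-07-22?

From September 9, 2166 to September 9, 2183: 17 years, of which 4 contain a Feb 29 — 13×365 + 4×366 = 6209 days.
September 2183: 30 − 9 = 21 days remain.
Then 9 full months totalling 274 days.
July 1–22, 2184: 22 days.
Residual: 317 days.
Total: 6526 days.

6526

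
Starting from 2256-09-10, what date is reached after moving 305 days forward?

2257-07-12

Count 305 days after September 10, 2256:
Day-of-year of September 10, 2256: 254.
Day-of-year of July 12, 2257: 193.
2256 has 366 days, so 366 − 254 = 112 days remain in 2256.
Total: 112 + 193 = 305 days.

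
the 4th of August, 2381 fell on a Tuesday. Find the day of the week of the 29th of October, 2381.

Thursday

August 2381: 31 − 4 = 27 days remain.
Then September (30): 30 days.
October 1–29, 2381: 29 days.
Total: 27 + 30 + 29 = 86 days.
86 mod 7 = 2, so 2 days after Tuesday is Thursday.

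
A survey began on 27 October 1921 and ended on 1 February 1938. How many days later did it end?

From October 27, 1921 to October 27, 1937: 16 years, of which 4 contain a Feb 29 — 12×365 + 4×366 = 5844 days.
October 1937: 31 − 27 = 4 days remain.
Then November (30), December (31), January (31): 30 + 31 + 31 = 92 days.
February 1, 1938: 1 day (1938 is not a leap year).
Residual: 97 days.
Total: 5941 days.

5941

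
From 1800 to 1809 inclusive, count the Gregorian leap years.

Years divisible by 4 in [1800, 1809]: 1800, 1804, 1808.
Of these, 1800 is divisible by 100 but not 400, so not leap.
Leap years: 3 − 1 = 2.

2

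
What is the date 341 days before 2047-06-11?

2046-07-05

Count 341 days before June 11, 2047:
July 2046: 31 − 5 = 26 days remain.
Then 10 full months totalling 304 days.
June 1–11, 2047: 11 days.
Total: 26 + 304 + 11 = 341 days.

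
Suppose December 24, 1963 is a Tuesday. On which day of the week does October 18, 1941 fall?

Count forward from the earlier date (October 18, 1941) to the later (December 24, 1963):
Day-of-year of October 18, 1941: 291.
Day-of-year of December 24, 1963: 358.
1941 has 365 days, so 365 − 291 = 74 days remain in 1941.
Full years 1942–1962: 16 common + 5 leap = 16×365 + 5×366 = 7670 days.
Total: 74 + 7670 + 358 = 8102 days.
8102 mod 7 = 3, so 3 days before Tuesday is Saturday.

Saturday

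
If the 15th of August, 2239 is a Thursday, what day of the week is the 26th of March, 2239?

Count forward from the earlier date (March 26, 2239) to the later (August 15, 2239):
March 2239: 31 − 26 = 5 days remain.
Then April (30), May (31), June (30), July (31): 30 + 31 + 30 + 31 = 122 days.
August 1–15, 2239: 15 days.
Total: 5 + 122 + 15 = 142 days.
142 mod 7 = 2, so 2 days before Thursday is Tuesday.

Tuesday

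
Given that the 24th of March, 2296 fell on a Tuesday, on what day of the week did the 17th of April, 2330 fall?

Day-of-year of March 24, 2296: 84.
Day-of-year of April 17, 2330: 107.
2296 has 366 days, so 366 − 84 = 282 days remain in 2296.
Full years 2297–2329: 26 common + 7 leap = 26×365 + 7×366 = 12052 days.
Total: 282 + 12052 + 107 = 12441 days.
12441 mod 7 = 2, so 2 days after Tuesday is Thursday.

Thursday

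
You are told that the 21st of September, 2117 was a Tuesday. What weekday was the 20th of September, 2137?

From September 21, 2117 to September 21, 2136: 19 years, of which 5 contain a Feb 29 — 14×365 + 5×366 = 6940 days.
September 2136: 30 − 21 = 9 days remain.
Then 11 full months totalling 335 days.
September 1–20, 2137: 20 days.
Residual: 364 days.
Total: 7304 days.
7304 mod 7 = 3, so 3 days after Tuesday is Friday.

Friday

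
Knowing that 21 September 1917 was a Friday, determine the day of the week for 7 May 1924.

Day-of-year of September 21, 1917: 264.
Day-of-year of May 7, 1924: 128.
1917 has 365 days, so 365 − 264 = 101 days remain in 1917.
Full years: 1918: 365; 1919: 365; 1920: 366; 1921: 365; 1922: 365; 1923: 365. Sum = 2191.
Total: 101 + 2191 + 128 = 2420 days.
2420 mod 7 = 5, so 5 days after Friday is Wednesday.

Wednesday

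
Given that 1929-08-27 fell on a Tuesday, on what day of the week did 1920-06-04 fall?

Friday

Count forward from the earlier date (June 4, 1920) to the later (August 27, 1929):
From June 4, 1920 to June 4, 1929: 9 years, of which 2 contain a Feb 29 — 7×365 + 2×366 = 3287 days.
June 1929: 30 − 4 = 26 days remain.
Then July (31): 31 days.
August 1–27, 1929: 27 days.
Residual: 84 days.
Total: 3371 days.
3371 mod 7 = 4, so 4 days before Tuesday is Friday.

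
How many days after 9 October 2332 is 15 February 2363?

Day-of-year of October 9, 2332: 283.
Day-of-year of February 15, 2363: 46.
2332 has 366 days, so 366 − 283 = 83 days remain in 2332.
Full years 2333–2362: 23 common + 7 leap = 23×365 + 7×366 = 10957 days.
Total: 83 + 10957 + 46 = 11086 days.

11086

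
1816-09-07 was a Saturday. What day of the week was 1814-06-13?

Count forward from the earlier date (June 13, 1814) to the later (September 7, 1816):
June 13, 1814 → June 13, 1815: 365 days.
June 13, 1815 → June 13, 1816: 366 days (1816 is a leap year).
June 1816: 30 − 13 = 17 days remain.
Then July (31), August (31): 31 + 31 = 62 days.
September 1–7, 1816: 7 days.
Residual: 86 days.
Total: 817 days.
817 mod 7 = 5, so 5 days before Saturday is Monday.

Monday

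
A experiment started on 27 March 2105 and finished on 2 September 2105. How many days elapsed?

159

March 2105: 31 − 27 = 4 days remain.
Then April (30), May (31), June (30), July (31), August (31): 30 + 31 + 30 + 31 + 31 = 153 days.
September 1–2, 2105: 2 days.
Total: 4 + 153 + 2 = 159 days.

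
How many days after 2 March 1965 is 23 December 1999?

Day-of-year of March 2, 1965: 61.
Day-of-year of December 23, 1999: 357.
1965 has 365 days, so 365 − 61 = 304 days remain in 1965.
Full years 1966–1998: 25 common + 8 leap = 25×365 + 8×366 = 12053 days.
Total: 304 + 12053 + 357 = 12714 days.

12714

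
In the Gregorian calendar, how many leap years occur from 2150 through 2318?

Years divisible by 4: 2152, 2156, …, 2316 — 42 in all.
Of these, 2200, 2300 are divisible by 100 but not 400, so not leap.
Leap years: 42 − 2 = 40.

40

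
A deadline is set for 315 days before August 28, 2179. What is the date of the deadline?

October 17, 2178

Count 315 days before August 28, 2179:
Day-of-year of October 17, 2178: 290.
Day-of-year of August 28, 2179: 240.
2178 has 365 days, so 365 − 290 = 75 days remain in 2178.
Total: 75 + 240 = 315 days.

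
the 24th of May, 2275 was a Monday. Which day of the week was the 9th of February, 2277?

Friday

Day-of-year of May 24, 2275: 144.
Day-of-year of February 9, 2277: 40.
2275 has 365 days, so 365 − 144 = 221 days remain in 2275.
Full years: 2276: 366. Sum = 366.
Total: 221 + 366 + 40 = 627 days.
627 mod 7 = 4, so 4 days after Monday is Friday.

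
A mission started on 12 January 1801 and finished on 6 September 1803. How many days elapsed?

Day-of-year of January 12, 1801: 12.
Day-of-year of September 6, 1803: 249.
1801 has 365 days, so 365 − 12 = 353 days remain in 1801.
Full years: 1802: 365. Sum = 365.
Total: 353 + 365 + 249 = 967 days.

967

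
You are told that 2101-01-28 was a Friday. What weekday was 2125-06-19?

From January 28, 2101 to January 28, 2125: 24 years, of which 6 contain a Feb 29 — 18×365 + 6×366 = 8766 days.
January 2125: 31 − 28 = 3 days remain.
Then February 2125 (28), March (31), April (30), May (31): 28 + 31 + 30 + 31 = 120 days.
June 1–19, 2125: 19 days.
Residual: 142 days.
Total: 8908 days.
8908 mod 7 = 4, so 4 days after Friday is Tuesday.

Tuesday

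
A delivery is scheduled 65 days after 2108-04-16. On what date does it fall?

2108-06-20

Count 65 days after April 16, 2108:
April 2108: 30 − 16 = 14 days remain.
Then May (31): 31 days.
June 1–20, 2108: 20 days.
Total: 14 + 31 + 20 = 65 days.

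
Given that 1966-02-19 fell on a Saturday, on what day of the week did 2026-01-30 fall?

From February 19, 1966 to February 19, 2025: 59 years, of which 15 contain a Feb 29 — 44×365 + 15×366 = 21550 days.
(2000 is a leap year (divisible by 400).)
February 2025: 28 − 19 = 9 days remain (2025 is not a leap year, so February has 28 days).
Then 10 full months totalling 306 days.
January 1–30, 2026: 30 days.
Residual: 345 days.
Total: 21895 days.
21895 mod 7 = 6, so 6 days after Saturday is Friday.

Friday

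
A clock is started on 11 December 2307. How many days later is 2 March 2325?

6291

From December 11, 2307 to December 11, 2324: 17 years, of which 5 contain a Feb 29 — 12×365 + 5×366 = 6210 days.
December 2324: 31 − 11 = 20 days remain.
Then January (31), February 2325 (28): 31 + 28 = 59 days.
March 1–2, 2325: 2 days.
Residual: 81 days.
Total: 6291 days.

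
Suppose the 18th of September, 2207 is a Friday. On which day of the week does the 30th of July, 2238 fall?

Monday

From September 18, 2207 to September 18, 2237: 30 years, of which 8 contain a Feb 29 — 22×365 + 8×366 = 10958 days.
September 2237: 30 − 18 = 12 days remain.
Then 9 full months totalling 273 days.
July 1–30, 2238: 30 days.
Residual: 315 days.
Total: 11273 days.
11273 mod 7 = 3, so 3 days after Friday is Monday.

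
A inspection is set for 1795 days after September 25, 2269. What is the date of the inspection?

August 25, 2274

Count 1795 days after September 25, 2269:
Day-of-year of September 25, 2269: 268.
Day-of-year of August 25, 2274: 237.
2269 has 365 days, so 365 − 268 = 97 days remain in 2269.
Full years: 2270: 365; 2271: 365; 2272: 366; 2273: 365. Sum = 1461.
Total: 97 + 1461 + 237 = 1795 days.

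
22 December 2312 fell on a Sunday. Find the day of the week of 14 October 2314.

Wednesday

Day-of-year of December 22, 2312: 357.
Day-of-year of October 14, 2314: 287.
2312 has 366 days, so 366 − 357 = 9 days remain in 2312.
Full years: 2313: 365. Sum = 365.
Total: 9 + 365 + 287 = 661 days.
661 mod 7 = 3, so 3 days after Sunday is Wednesday.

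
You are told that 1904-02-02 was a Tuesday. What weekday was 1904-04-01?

February 1904: 29 − 2 = 27 days remain (1904 is a leap year, so February has 29 days).
Then March (31): 31 days.
April 1, 1904: 1 day.
Total: 27 + 31 + 1 = 59 days.
59 mod 7 = 3, so 3 days after Tuesday is Friday.

Friday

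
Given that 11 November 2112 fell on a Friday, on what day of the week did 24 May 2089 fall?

Tuesday

Count forward from the earlier date (May 24, 2089) to the later (November 11, 2112):
Day-of-year of May 24, 2089: 144.
Day-of-year of November 11, 2112: 316.
2089 has 365 days, so 365 − 144 = 221 days remain in 2089.
Full years 2090–2111: 18 common + 4 leap = 18×365 + 4×366 = 8034 days.
Total: 221 + 8034 + 316 = 8571 days.
8571 mod 7 = 3, so 3 days before Friday is Tuesday.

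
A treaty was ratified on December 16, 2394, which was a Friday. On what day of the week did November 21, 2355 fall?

Monday

Count forward from the earlier date (November 21, 2355) to the later (December 16, 2394):
From November 21, 2355 to November 21, 2394: 39 years, of which 10 contain a Feb 29 — 29×365 + 10×366 = 14245 days.
November 2394: 30 − 21 = 9 days remain.
December 1–16, 2394: 16 days.
Residual: 25 days.
Total: 14270 days.
14270 mod 7 = 4, so 4 days before Friday is Monday.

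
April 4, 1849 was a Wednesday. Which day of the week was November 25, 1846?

Count forward from the earlier date (November 25, 1846) to the later (April 4, 1849):
Day-of-year of November 25, 1846: 329.
Day-of-year of April 4, 1849: 94.
1846 has 365 days, so 365 − 329 = 36 days remain in 1846.
Full years: 1847: 365; 1848: 366. Sum = 731.
Total: 36 + 731 + 94 = 861 days.
861 is a multiple of 7, so November 25, 1846 falls on the same weekday: Wednesday.

Wednesday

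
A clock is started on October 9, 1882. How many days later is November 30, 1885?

Day-of-year of October 9, 1882: 282.
Day-of-year of November 30, 1885: 334.
1882 has 365 days, so 365 − 282 = 83 days remain in 1882.
Full years: 1883: 365; 1884: 366. Sum = 731.
Total: 83 + 731 + 334 = 1148 days.

1148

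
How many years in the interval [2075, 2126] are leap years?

Years divisible by 4: 2076, 2080, …, 2124 — 13 in all.
Of these, 2100 is divisible by 100 but not 400, so not leap.
Leap years: 13 − 1 = 12.

12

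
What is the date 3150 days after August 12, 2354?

March 28, 2363

Count 3150 days after August 12, 2354:
Day-of-year of August 12, 2354: 224.
Day-of-year of March 28, 2363: 87.
2354 has 365 days, so 365 − 224 = 141 days remain in 2354.
Full years 2355–2362: 6 common + 2 leap = 6×365 + 2×366 = 2922 days.
Total: 141 + 2922 + 87 = 3150 days.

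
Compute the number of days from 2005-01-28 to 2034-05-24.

10708

Day-of-year of January 28, 2005: 28.
Day-of-year of May 24, 2034: 144.
2005 has 365 days, so 365 − 28 = 337 days remain in 2005.
Full years 2006–2033: 21 common + 7 leap = 21×365 + 7×366 = 10227 days.
Total: 337 + 10227 + 144 = 10708 days.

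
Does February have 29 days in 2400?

2400 is a leap year (divisible by 400).

Yes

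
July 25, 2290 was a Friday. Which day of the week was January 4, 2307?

From July 25, 2290 to July 25, 2306: 16 years, of which 3 contain a Feb 29 — 13×365 + 3×366 = 5843 days.
(2300 is not a leap year (divisible by 100 but not 400).)
July 2306: 31 − 25 = 6 days remain.
Then August (31), September (30), October (31), November (30), December (31): 31 + 30 + 31 + 30 + 31 = 153 days.
January 1–4, 2307: 4 days.
Residual: 163 days.
Total: 6006 days.
6006 is a multiple of 7, so January 4, 2307 falls on the same weekday: Friday.

Friday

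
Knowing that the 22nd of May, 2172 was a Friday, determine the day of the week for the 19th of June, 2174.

Sunday

May 2172: 31 − 22 = 9 days remain.
Then 24 full months totalling 730 days.
June 1–19, 2174: 19 days.
Total: 9 + 730 + 19 = 758 days.
758 mod 7 = 2, so 2 days after Friday is Sunday.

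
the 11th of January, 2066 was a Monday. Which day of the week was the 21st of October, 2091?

From January 11, 2066 to January 11, 2091: 25 years, of which 6 contain a Feb 29 — 19×365 + 6×366 = 9131 days.
January 2091: 31 − 11 = 20 days remain.
Then February 2091 (28), March (31), April (30), May (31), June (30), July (31), August (31), September (30): 28 + 31 + 30 + 31 + 30 + 31 + 31 + 30 = 242 days.
October 1–21, 2091: 21 days.
Residual: 283 days.
Total: 9414 days.
9414 mod 7 = 6, so 6 days after Monday is Sunday.

Sunday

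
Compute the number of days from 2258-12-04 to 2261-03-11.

828

Day-of-year of December 4, 2258: 338.
Day-of-year of March 11, 2261: 70.
2258 has 365 days, so 365 − 338 = 27 days remain in 2258.
Full years: 2259: 365; 2260: 366. Sum = 731.
Total: 27 + 731 + 70 = 828 days.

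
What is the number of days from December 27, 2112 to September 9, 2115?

986

December 27, 2112 → December 27, 2113: 365 days.
December 27, 2113 → December 27, 2114: 365 days.
December 2114: 31 − 27 = 4 days remain.
Then January (31), February 2115 (28), March (31), April (30), May (31), June (30), July (31), August (31): 31 + 28 + 31 + 30 + 31 + 30 + 31 + 31 = 243 days.
September 1–9, 2115: 9 days.
Residual: 256 days.
Total: 986 days.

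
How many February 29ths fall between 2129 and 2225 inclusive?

Years divisible by 4: 2132, 2136, …, 2224 — 24 in all.
Of these, 2200 is divisible by 100 but not 400, so not leap.
Leap years: 24 − 1 = 23.

23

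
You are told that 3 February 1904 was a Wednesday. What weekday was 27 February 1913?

Day-of-year of February 3, 1904: 34.
Day-of-year of February 27, 1913: 58.
1904 has 366 days, so 366 − 34 = 332 days remain in 1904.
Full years 1905–1912: 6 common + 2 leap = 6×365 + 2×366 = 2922 days.
Total: 332 + 2922 + 58 = 3312 days.
3312 mod 7 = 1, so 1 day after Wednesday is Thursday.

Thursday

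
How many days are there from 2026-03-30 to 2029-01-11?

1018

Day-of-year of March 30, 2026: 89.
Day-of-year of January 11, 2029: 11.
2026 has 365 days, so 365 − 89 = 276 days remain in 2026.
Full years: 2027: 365; 2028: 366. Sum = 731.
Total: 276 + 731 + 11 = 1018 days.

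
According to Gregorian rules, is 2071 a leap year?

No

2071 is not a leap year.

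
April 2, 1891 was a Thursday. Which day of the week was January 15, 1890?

Wednesday

Count forward from the earlier date (January 15, 1890) to the later (April 2, 1891):
January 15, 1890 → January 15, 1891: 365 days.
January 1891: 31 − 15 = 16 days remain.
Then February 1891 (28), March (31): 28 + 31 = 59 days.
April 1–2, 1891: 2 days.
Residual: 77 days.
Total: 442 days.
442 mod 7 = 1, so 1 day before Thursday is Wednesday.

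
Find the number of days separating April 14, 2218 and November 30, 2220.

Day-of-year of April 14, 2218: 104.
Day-of-year of November 30, 2220: 335.
2218 has 365 days, so 365 − 104 = 261 days remain in 2218.
Full years: 2219: 365. Sum = 365.
Total: 261 + 365 + 335 = 961 days.

961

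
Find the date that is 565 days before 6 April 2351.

18 September 2349

Count 565 days before April 6, 2351:
September 18, 2349 → September 18, 2350: 365 days.
September 2350: 30 − 18 = 12 days remain.
Then October (31), November (30), December (31), January (31), February 2351 (28), March (31): 31 + 30 + 31 + 31 + 28 + 31 = 182 days.
April 1–6, 2351: 6 days.
Residual: 200 days.
Total: 565 days.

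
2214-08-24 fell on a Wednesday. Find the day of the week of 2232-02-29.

Wednesday

From August 24, 2214 to August 24, 2231: 17 years, of which 4 contain a Feb 29 — 13×365 + 4×366 = 6209 days.
August 2231: 31 − 24 = 7 days remain.
Then September (30), October (31), November (30), December (31), January (31): 30 + 31 + 30 + 31 + 31 = 153 days.
February 1–29, 2232: 29 days (2232 is a leap year).
Residual: 189 days.
Total: 6398 days.
6398 is a multiple of 7, so 2232-02-29 falls on the same weekday: Wednesday.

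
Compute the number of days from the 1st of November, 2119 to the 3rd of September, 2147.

10168

Day-of-year of November 1, 2119: 305.
Day-of-year of September 3, 2147: 246.
2119 has 365 days, so 365 − 305 = 60 days remain in 2119.
Full years 2120–2146: 20 common + 7 leap = 20×365 + 7×366 = 9862 days.
Total: 60 + 9862 + 246 = 10168 days.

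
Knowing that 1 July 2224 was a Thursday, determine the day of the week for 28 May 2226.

Sunday

July 2224: 31 − 1 = 30 days remain.
Then 21 full months totalling 638 days.
May 1–28, 2226: 28 days.
Total: 30 + 638 + 28 = 696 days.
696 mod 7 = 3, so 3 days after Thursday is Sunday.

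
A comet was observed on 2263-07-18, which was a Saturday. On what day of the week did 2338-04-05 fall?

Day-of-year of July 18, 2263: 199.
Day-of-year of April 5, 2338: 95.
2263 has 365 days, so 365 − 199 = 166 days remain in 2263.
Full years 2264–2337: 56 common + 18 leap = 56×365 + 18×366 = 27028 days.
Total: 166 + 27028 + 95 = 27289 days.
27289 mod 7 = 3, so 3 days after Saturday is Tuesday.

Tuesday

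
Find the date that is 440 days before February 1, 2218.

November 18, 2216

Count 440 days before February 1, 2218:
November 2216: 30 − 18 = 12 days remain.
Then 14 full months totalling 427 days.
February 1, 2218: 1 day (2218 is not a leap year).
Total: 12 + 427 + 1 = 440 days.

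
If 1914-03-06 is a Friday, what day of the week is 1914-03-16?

Monday

Within March 1914: 16 − 6 = 10 days.
10 mod 7 = 3, so 3 days after Friday is Monday.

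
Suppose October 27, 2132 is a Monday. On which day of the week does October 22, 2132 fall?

Count forward from the earlier date (October 22, 2132) to the later (October 27, 2132):
Within October 2132: 27 − 22 = 5 days.
5 mod 7 = 5, so 5 days before Monday is Wednesday.

Wednesday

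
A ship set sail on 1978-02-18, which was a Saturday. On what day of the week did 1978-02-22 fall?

Within February 1978: 22 − 18 = 4 days.
4 mod 7 = 4, so 4 days after Saturday is Wednesday.

Wednesday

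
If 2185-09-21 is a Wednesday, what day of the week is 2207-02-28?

Saturday

From September 21, 2185 to September 21, 2206: 21 years, of which 4 contain a Feb 29 — 17×365 + 4×366 = 7669 days.
(2200 is not a leap year (divisible by 100 but not 400).)
September 2206: 30 − 21 = 9 days remain.
Then October (31), November (30), December (31), January (31): 31 + 30 + 31 + 31 = 123 days.
February 1–28, 2207: 28 days (2207 is not a leap year).
Residual: 160 days.
Total: 7829 days.
7829 mod 7 = 3, so 3 days after Wednesday is Saturday.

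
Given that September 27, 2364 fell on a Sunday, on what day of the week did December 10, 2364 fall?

September 2364: 30 − 27 = 3 days remain.
Then October (31), November (30): 31 + 30 = 61 days.
December 1–10, 2364: 10 days.
Total: 3 + 61 + 10 = 74 days.
74 mod 7 = 4, so 4 days after Sunday is Thursday.

Thursday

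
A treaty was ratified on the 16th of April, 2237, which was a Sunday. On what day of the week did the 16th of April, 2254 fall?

From April 16, 2237 to April 16, 2254: 17 years, of which 4 contain a Feb 29 — 13×365 + 4×366 = 6209 days.
Total: 6209 days.
6209 is a multiple of 7, so the 16th of April, 2254 falls on the same weekday: Sunday.

Sunday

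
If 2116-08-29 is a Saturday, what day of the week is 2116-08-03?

Monday

Count forward from the earlier date (August 3, 2116) to the later (August 29, 2116):
Within August 2116: 29 − 3 = 26 days.
26 mod 7 = 5, so 5 days before Saturday is Monday.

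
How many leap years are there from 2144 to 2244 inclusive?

Years divisible by 4: 2144, 2148, …, 2244 — 26 in all.
Of these, 2200 is divisible by 100 but not 400, so not leap.
Leap years: 26 − 1 = 25.

25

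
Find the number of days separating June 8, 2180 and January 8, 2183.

944

Day-of-year of June 8, 2180: 160.
Day-of-year of January 8, 2183: 8.
2180 has 366 days, so 366 − 160 = 206 days remain in 2180.
Full years: 2181: 365; 2182: 365. Sum = 730.
Total: 206 + 730 + 8 = 944 days.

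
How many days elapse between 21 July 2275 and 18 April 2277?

July 2275: 31 − 21 = 10 days remain.
Then 20 full months totalling 609 days.
April 1–18, 2277: 18 days.
Total: 10 + 609 + 18 = 637 days.

637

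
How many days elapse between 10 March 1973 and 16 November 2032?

21801

From March 10, 1973 to March 10, 2032: 59 years, of which 15 contain a Feb 29 — 44×365 + 15×366 = 21550 days.
(2000 is a leap year (divisible by 400).)
March 2032: 31 − 10 = 21 days remain.
Then April (30), May (31), June (30), July (31), August (31), September (30), October (31): 30 + 31 + 30 + 31 + 31 + 30 + 31 = 214 days.
November 1–16, 2032: 16 days.
Residual: 251 days.
Total: 21801 days.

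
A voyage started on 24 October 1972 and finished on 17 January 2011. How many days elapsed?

13964

From October 24, 1972 to October 24, 2010: 38 years, of which 9 contain a Feb 29 — 29×365 + 9×366 = 13879 days.
(2000 is a leap year (divisible by 400).)
October 2010: 31 − 24 = 7 days remain.
Then November (30), December (31): 30 + 31 = 61 days.
January 1–17, 2011: 17 days.
Residual: 85 days.
Total: 13964 days.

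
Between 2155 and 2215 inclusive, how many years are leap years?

Years divisible by 4: 2156, 2160, …, 2212 — 15 in all.
Of these, 2200 is divisible by 100 but not 400, so not leap.
Leap years: 15 − 1 = 14.

14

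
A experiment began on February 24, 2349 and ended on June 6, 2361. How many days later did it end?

4485

From February 24, 2349 to February 24, 2361: 12 years, of which 3 contain a Feb 29 — 9×365 + 3×366 = 4383 days.
February 2361: 28 − 24 = 4 days remain (2361 is not a leap year, so February has 28 days).
Then March (31), April (30), May (31): 31 + 30 + 31 = 92 days.
June 1–6, 2361: 6 days.
Residual: 102 days.
Total: 4485 days.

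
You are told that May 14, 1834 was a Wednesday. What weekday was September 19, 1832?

Wednesday

Count forward from the earlier date (September 19, 1832) to the later (May 14, 1834):
September 19, 1832 → September 19, 1833: 365 days.
September 1833: 30 − 19 = 11 days remain.
Then October (31), November (30), December (31), January (31), February 1834 (28), March (31), April (30): 31 + 30 + 31 + 31 + 28 + 31 + 30 = 212 days.
May 1–14, 1834: 14 days.
Residual: 237 days.
Total: 602 days.
602 is a multiple of 7, so September 19, 1832 falls on the same weekday: Wednesday.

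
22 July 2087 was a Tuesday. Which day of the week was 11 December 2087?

July 2087: 31 − 22 = 9 days remain.
Then August (31), September (30), October (31), November (30): 31 + 30 + 31 + 30 = 122 days.
December 1–11, 2087: 11 days.
Total: 9 + 122 + 11 = 142 days.
142 mod 7 = 2, so 2 days after Tuesday is Thursday.

Thursday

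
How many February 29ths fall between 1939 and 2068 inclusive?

Years divisible by 4: 1940, 1944, …, 2068 — 33 in all.
2000 is divisible by 400, so still leap.
No century exceptions apply. Count: 33.

33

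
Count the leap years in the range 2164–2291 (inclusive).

31

Years divisible by 4: 2164, 2168, …, 2288 — 32 in all.
Of these, 2200 is divisible by 100 but not 400, so not leap.
Leap years: 32 − 1 = 31.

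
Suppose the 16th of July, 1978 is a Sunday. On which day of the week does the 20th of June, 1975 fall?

Friday

Count forward from the earlier date (June 20, 1975) to the later (July 16, 1978):
Day-of-year of June 20, 1975: 171.
Day-of-year of July 16, 1978: 197.
1975 has 365 days, so 365 − 171 = 194 days remain in 1975.
Full years: 1976: 366; 1977: 365. Sum = 731.
Total: 194 + 731 + 197 = 1122 days.
1122 mod 7 = 2, so 2 days before Sunday is Friday.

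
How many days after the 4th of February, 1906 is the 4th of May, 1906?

February 1906: 28 − 4 = 24 days remain (1906 is not a leap year, so February has 28 days).
Then March (31), April (30): 31 + 30 = 61 days.
May 1–4, 1906: 4 days.
Total: 24 + 61 + 4 = 89 days.

89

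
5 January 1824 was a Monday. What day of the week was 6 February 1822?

Count forward from the earlier date (February 6, 1822) to the later (January 5, 1824):
Day-of-year of February 6, 1822: 37.
Day-of-year of January 5, 1824: 5.
1822 has 365 days, so 365 − 37 = 328 days remain in 1822.
Full years: 1823: 365. Sum = 365.
Total: 328 + 365 + 5 = 698 days.
698 mod 7 = 5, so 5 days before Monday is Wednesday.

Wednesday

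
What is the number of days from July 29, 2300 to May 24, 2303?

July 29, 2300 → July 29, 2301: 365 days.
July 29, 2301 → July 29, 2302: 365 days.
July 2302: 31 − 29 = 2 days remain.
Then 9 full months totalling 273 days.
May 1–24, 2303: 24 days.
Residual: 299 days.
Total: 1029 days.

1029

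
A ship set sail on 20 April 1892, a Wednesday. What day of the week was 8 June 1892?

Wednesday

April 1892: 30 − 20 = 10 days remain.
Then May (31): 31 days.
June 1–8, 1892: 8 days.
Total: 10 + 31 + 8 = 49 days.
49 is a multiple of 7, so 8 June 1892 falls on the same weekday: Wednesday.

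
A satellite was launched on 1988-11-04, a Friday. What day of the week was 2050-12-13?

From November 4, 1988 to November 4, 2050: 62 years, of which 15 contain a Feb 29 — 47×365 + 15×366 = 22645 days.
(2000 is a leap year (divisible by 400).)
November 2050: 30 − 4 = 26 days remain.
December 1–13, 2050: 13 days.
Residual: 39 days.
Total: 22684 days.
22684 mod 7 = 4, so 4 days after Friday is Tuesday.

Tuesday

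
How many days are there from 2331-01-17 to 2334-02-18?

Day-of-year of January 17, 2331: 17.
Day-of-year of February 18, 2334: 49.
2331 has 365 days, so 365 − 17 = 348 days remain in 2331.
Full years: 2332: 366; 2333: 365. Sum = 731.
Total: 348 + 731 + 49 = 1128 days.

1128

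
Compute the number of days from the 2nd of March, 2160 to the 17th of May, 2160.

76

March 2160: 31 − 2 = 29 days remain.
Then April (30): 30 days.
May 1–17, 2160: 17 days.
Total: 29 + 30 + 17 = 76 days.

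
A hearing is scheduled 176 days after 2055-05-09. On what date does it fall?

2055-11-01

Count 176 days after May 9, 2055:
May 2055: 31 − 9 = 22 days remain.
Then June (30), July (31), August (31), September (30), October (31): 30 + 31 + 31 + 30 + 31 = 153 days.
November 1, 2055: 1 day.
Total: 22 + 153 + 1 = 176 days.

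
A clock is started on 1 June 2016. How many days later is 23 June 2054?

From June 1, 2016 to June 1, 2054: 38 years, of which 9 contain a Feb 29 — 29×365 + 9×366 = 13879 days.
Within June 2054: 23 − 1 = 22 days.
Total: 13901 days.

13901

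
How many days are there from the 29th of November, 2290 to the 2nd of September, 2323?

Day-of-year of November 29, 2290: 333.
Day-of-year of September 2, 2323: 245.
2290 has 365 days, so 365 − 333 = 32 days remain in 2290.
Full years 2291–2322: 25 common + 7 leap = 25×365 + 7×366 = 11687 days.
Total: 32 + 11687 + 245 = 11964 days.

11964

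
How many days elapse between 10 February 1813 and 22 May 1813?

February 1813: 28 − 10 = 18 days remain (1813 is not a leap year, so February has 28 days).
Then March (31), April (30): 31 + 30 = 61 days.
May 1–22, 1813: 22 days.
Total: 18 + 61 + 22 = 101 days.

101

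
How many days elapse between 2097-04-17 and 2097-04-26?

9

Within April 2097: 26 − 17 = 9 days.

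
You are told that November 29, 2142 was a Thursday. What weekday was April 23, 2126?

Count forward from the earlier date (April 23, 2126) to the later (November 29, 2142):
From April 23, 2126 to April 23, 2142: 16 years, of which 4 contain a Feb 29 — 12×365 + 4×366 = 5844 days.
April 2142: 30 − 23 = 7 days remain.
Then May (31), June (30), July (31), August (31), September (30), October (31): 31 + 30 + 31 + 31 + 30 + 31 = 184 days.
November 1–29, 2142: 29 days.
Residual: 220 days.
Total: 6064 days.
6064 mod 7 = 2, so 2 days before Thursday is Tuesday.

Tuesday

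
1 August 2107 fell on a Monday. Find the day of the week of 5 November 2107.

August 2107: 31 − 1 = 30 days remain.
Then September (30), October (31): 30 + 31 = 61 days.
November 1–5, 2107: 5 days.
Total: 30 + 61 + 5 = 96 days.
96 mod 7 = 5, so 5 days after Monday is Saturday.

Saturday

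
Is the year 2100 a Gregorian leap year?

No

2100 is not a leap year (divisible by 100 but not 400).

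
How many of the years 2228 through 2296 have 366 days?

18

Years divisible by 4: 2228, 2232, …, 2296 — 18 in all.
No century exceptions apply. Count: 18.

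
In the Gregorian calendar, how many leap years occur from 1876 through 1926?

12

Years divisible by 4: 1876, 1880, …, 1924 — 13 in all.
Of these, 1900 is divisible by 100 but not 400, so not leap.
Leap years: 13 − 1 = 12.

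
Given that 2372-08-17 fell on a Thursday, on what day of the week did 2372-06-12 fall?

Count forward from the earlier date (June 12, 2372) to the later (August 17, 2372):
June 2372: 30 − 12 = 18 days remain.
Then July (31): 31 days.
August 1–17, 2372: 17 days.
Total: 18 + 31 + 17 = 66 days.
66 mod 7 = 3, so 3 days before Thursday is Monday.

Monday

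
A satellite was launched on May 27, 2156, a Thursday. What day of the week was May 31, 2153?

Count forward from the earlier date (May 31, 2153) to the later (May 27, 2156):
Day-of-year of May 31, 2153: 151.
Day-of-year of May 27, 2156: 148.
2153 has 365 days, so 365 − 151 = 214 days remain in 2153.
Full years: 2154: 365; 2155: 365. Sum = 730.
Total: 214 + 730 + 148 = 1092 days.
1092 is a multiple of 7, so May 31, 2153 falls on the same weekday: Thursday.

Thursday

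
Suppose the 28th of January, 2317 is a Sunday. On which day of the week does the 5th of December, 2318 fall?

Thursday

Day-of-year of January 28, 2317: 28.
Day-of-year of December 5, 2318: 339.
2317 has 365 days, so 365 − 28 = 337 days remain in 2317.
Total: 337 + 339 = 676 days.
676 mod 7 = 4, so 4 days after Sunday is Thursday.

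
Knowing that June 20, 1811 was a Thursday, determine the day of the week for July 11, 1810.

Count forward from the earlier date (July 11, 1810) to the later (June 20, 1811):
Day-of-year of July 11, 1810: 192.
Day-of-year of June 20, 1811: 171.
1810 has 365 days, so 365 − 192 = 173 days remain in 1810.
Total: 173 + 171 = 344 days.
344 mod 7 = 1, so 1 day before Thursday is Wednesday.

Wednesday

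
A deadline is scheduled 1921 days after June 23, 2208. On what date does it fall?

September 26, 2213

Count 1921 days after June 23, 2208:
June 23, 2208 → June 23, 2209: 365 days.
June 23, 2209 → June 23, 2210: 365 days.
June 23, 2210 → June 23, 2211: 365 days.
June 23, 2211 → June 23, 2212: 366 days (2212 is a leap year).
June 23, 2212 → June 23, 2213: 365 days.
June 2213: 30 − 23 = 7 days remain.
Then July (31), August (31): 31 + 31 = 62 days.
September 1–26, 2213: 26 days.
Residual: 95 days.
Total: 1921 days.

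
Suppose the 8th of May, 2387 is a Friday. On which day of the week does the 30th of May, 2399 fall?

Sunday

Day-of-year of May 8, 2387: 128.
Day-of-year of May 30, 2399: 150.
2387 has 365 days, so 365 − 128 = 237 days remain in 2387.
Full years 2388–2398: 8 common + 3 leap = 8×365 + 3×366 = 4018 days.
Total: 237 + 4018 + 150 = 4405 days.
4405 mod 7 = 2, so 2 days after Friday is Sunday.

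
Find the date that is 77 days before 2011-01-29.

2010-11-13

Count 77 days before January 29, 2011:
November 2010: 30 − 13 = 17 days remain.
Then December (31): 31 days.
January 1–29, 2011: 29 days.
Total: 17 + 31 + 29 = 77 days.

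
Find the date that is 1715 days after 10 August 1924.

21 April 1929

Count 1715 days after August 10, 1924:
Day-of-year of August 10, 1924: 223.
Day-of-year of April 21, 1929: 111.
1924 has 366 days, so 366 − 223 = 143 days remain in 1924.
Full years: 1925: 365; 1926: 365; 1927: 365; 1928: 366. Sum = 1461.
Total: 143 + 1461 + 111 = 1715 days.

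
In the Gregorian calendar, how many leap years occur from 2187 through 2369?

44

Years divisible by 4: 2188, 2192, …, 2368 — 46 in all.
Of these, 2200, 2300 are divisible by 100 but not 400, so not leap.
Leap years: 46 − 2 = 44.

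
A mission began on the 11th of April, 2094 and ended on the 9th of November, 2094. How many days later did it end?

212

April 2094: 30 − 11 = 19 days remain.
Then May (31), June (30), July (31), August (31), September (30), October (31): 31 + 30 + 31 + 31 + 30 + 31 = 184 days.
November 1–9, 2094: 9 days.
Total: 19 + 184 + 9 = 212 days.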